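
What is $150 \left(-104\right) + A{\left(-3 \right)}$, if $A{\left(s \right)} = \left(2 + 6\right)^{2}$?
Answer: $-15536$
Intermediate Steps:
$A{\left(s \right)} = 64$ ($A{\left(s \right)} = 8^{2} = 64$)
$150 \left(-104\right) + A{\left(-3 \right)} = 150 \left(-104\right) + 64 = -15600 + 64 = -15536$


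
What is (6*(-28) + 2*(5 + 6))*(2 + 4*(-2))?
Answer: 876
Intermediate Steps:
(6*(-28) + 2*(5 + 6))*(2 + 4*(-2)) = (-168 + 2*11)*(2 - 8) = (-168 + 22)*(-6) = -146*(-6) = 876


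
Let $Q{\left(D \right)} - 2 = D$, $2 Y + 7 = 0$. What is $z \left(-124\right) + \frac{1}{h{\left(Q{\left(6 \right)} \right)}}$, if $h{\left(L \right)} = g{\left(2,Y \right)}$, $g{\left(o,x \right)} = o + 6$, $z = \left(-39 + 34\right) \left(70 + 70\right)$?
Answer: $\frac{694401}{8} \approx 86800.0$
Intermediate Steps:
$Y = - \frac{7}{2}$ ($Y = - \frac{7}{2} + \frac{1}{2} \cdot 0 = - \frac{7}{2} + 0 = - \frac{7}{2} \approx -3.5$)
$z = -700$ ($z = \left(-5\right) 140 = -700$)
$Q{\left(D \right)} = 2 + D$
$g{\left(o,x \right)} = 6 + o$
$h{\left(L \right)} = 8$ ($h{\left(L \right)} = 6 + 2 = 8$)
$z \left(-124\right) + \frac{1}{h{\left(Q{\left(6 \right)} \right)}} = \left(-700\right) \left(-124\right) + \frac{1}{8} = 86800 + \frac{1}{8} = \frac{694401}{8}$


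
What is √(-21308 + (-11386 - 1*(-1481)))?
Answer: 49*I*√13 ≈ 176.67*I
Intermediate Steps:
√(-21308 + (-11386 - 1*(-1481))) = √(-21308 + (-11386 + 1481)) = √(-21308 - 9905) = √(-31213) = 49*I*√13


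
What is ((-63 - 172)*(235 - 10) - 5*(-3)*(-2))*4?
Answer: -211620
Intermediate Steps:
((-63 - 172)*(235 - 10) - 5*(-3)*(-2))*4 = (-235*225 + 15*(-2))*4 = (-52875 - 30)*4 = -52905*4 = -211620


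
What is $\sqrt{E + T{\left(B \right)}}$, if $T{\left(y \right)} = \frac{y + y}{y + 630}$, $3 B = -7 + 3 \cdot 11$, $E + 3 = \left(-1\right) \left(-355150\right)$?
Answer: $\frac{3 \sqrt{9053921006}}{479} \approx 595.94$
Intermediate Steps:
$E = 355147$ ($E = -3 - -355150 = -3 + 355150 = 355147$)
$B = \frac{26}{3}$ ($B = \frac{-7 + 3 \cdot 11}{3} = \frac{-7 + 33}{3} = \frac{1}{3} \cdot 26 = \frac{26}{3} \approx 8.6667$)
$T{\left(y \right)} = \frac{2 y}{630 + y}$
$\sqrt{E + T{\left(B \right)}} = \sqrt{355147 + 2 \cdot \frac{26}{3} \frac{1}{630 + \frac{26}{3}}} = \sqrt{355147 + 2 \cdot \frac{26}{3} \frac{1}{\frac{1916}{3}}} = \sqrt{355147 + 2 \cdot \frac{26}{3} \cdot \frac{3}{1916}} = \sqrt{355147 + \frac{13}{479}} = \sqrt{\frac{170115426}{479}} = \frac{3 \sqrt{9053921006}}{479}$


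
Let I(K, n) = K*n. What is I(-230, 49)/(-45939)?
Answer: 11270/45939 ≈ 0.24533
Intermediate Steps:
I(-230, 49)/(-45939) = -230*49/(-45939) = -11270*(-1/45939) = 11270/45939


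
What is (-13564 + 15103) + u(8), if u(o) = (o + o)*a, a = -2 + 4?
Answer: 1571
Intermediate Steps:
a = 2
u(o) = 4*o (u(o) = (o + o)*2 = (2*o)*2 = 4*o)
(-13564 + 15103) + u(8) = (-13564 + 15103) + 4*8 = 1539 + 32 = 1571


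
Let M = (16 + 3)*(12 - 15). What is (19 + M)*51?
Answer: -1938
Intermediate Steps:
M = -57 (M = 19*(-3) = -57)
(19 + M)*51 = (19 - 57)*51 = -38*51 = -1938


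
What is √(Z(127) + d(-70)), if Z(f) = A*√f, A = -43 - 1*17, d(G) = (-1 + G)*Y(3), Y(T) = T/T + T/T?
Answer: √(-142 - 60*√127) ≈ 28.604*I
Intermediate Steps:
Y(T) = 2 (Y(T) = 1 + 1 = 2)
d(G) = -2 + 2*G (d(G) = (-1 + G)*2 = -2 + 2*G)
A = -60 (A = -43 - 17 = -60)
Z(f) = -60*√f
√(Z(127) + d(-70)) = √(-60*√127 + (-2 + 2*(-70))) = √(-60*√127 + (-2 - 140)) = √(-60*√127 - 142) = √(-142 - 60*√127)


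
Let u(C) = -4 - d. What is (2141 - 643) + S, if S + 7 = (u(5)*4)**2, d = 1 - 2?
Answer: 1635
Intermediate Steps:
d = -1
u(C) = -3 (u(C) = -4 - 1*(-1) = -4 + 1 = -3)
S = 137 (S = -7 + (-3*4)**2 = -7 + (-12)**2 = -7 + 144 = 137)
(2141 - 643) + S = (2141 - 643) + 137 = 1498 + 137 = 1635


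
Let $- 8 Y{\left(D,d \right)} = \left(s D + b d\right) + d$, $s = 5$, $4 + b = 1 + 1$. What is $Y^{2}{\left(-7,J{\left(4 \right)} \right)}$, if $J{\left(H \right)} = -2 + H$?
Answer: $\frac{1369}{64} \approx 21.391$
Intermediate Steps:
$b = -2$ ($b = -4 + \left(1 + 1\right) = -4 + 2 = -2$)
$Y{\left(D,d \right)} = - \frac{5 D}{8} + \frac{d}{8}$ ($Y{\left(D,d \right)} = - \frac{\left(5 D - 2 d\right) + d}{8} = - \frac{\left(- 2 d + 5 D\right) + d}{8} = - \frac{- d + 5 D}{8} = - \frac{5 D}{8} + \frac{d}{8}$)
$Y^{2}{\left(-7,J{\left(4 \right)} \right)} = \left(\left(- \frac{5}{8}\right) \left(-7\right) + \frac{-2 + 4}{8}\right)^{2} = \left(\frac{35}{8} + \frac{1}{8} \cdot 2\right)^{2} = \left(\frac{35}{8} + \frac{1}{4}\right)^{2} = \left(\frac{37}{8}\right)^{2} = \frac{1369}{64}$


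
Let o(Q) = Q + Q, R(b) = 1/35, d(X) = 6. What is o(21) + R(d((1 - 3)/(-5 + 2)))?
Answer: 1471/35 ≈ 42.029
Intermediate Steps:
R(b) = 1/35
o(Q) = 2*Q
o(21) + R(d((1 - 3)/(-5 + 2))) = 2*21 + 1/35 = 42 + 1/35 = 1471/35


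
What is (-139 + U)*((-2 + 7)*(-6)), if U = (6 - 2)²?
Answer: 3690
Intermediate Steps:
U = 16 (U = 4² = 16)
(-139 + U)*((-2 + 7)*(-6)) = (-139 + 16)*((-2 + 7)*(-6)) = -615*(-6) = -123*(-30) = 3690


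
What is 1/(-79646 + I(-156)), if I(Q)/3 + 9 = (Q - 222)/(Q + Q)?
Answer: -52/4142807 ≈ -1.2552e-5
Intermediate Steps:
I(Q) = -27 + 3*(-222 + Q)/(2*Q) (I(Q) = -27 + 3*((Q - 222)/(Q + Q)) = -27 + 3*((-222 + Q)/((2*Q))) = -27 + 3*((-222 + Q)*(1/(2*Q))) = -27 + 3*((-222 + Q)/(2*Q)) = -27 + 3*(-222 + Q)/(2*Q))
1/(-79646 + I(-156)) = 1/(-79646 + (-51/2 - 333/(-156))) = 1/(-79646 + (-51/2 - 333*(-1/156))) = 1/(-79646 + (-51/2 + 111/52)) = 1/(-79646 - 1215/52) = 1/(-4142807/52) = -52/4142807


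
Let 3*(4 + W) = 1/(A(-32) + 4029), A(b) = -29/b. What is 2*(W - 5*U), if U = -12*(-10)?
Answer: -467340104/386871 ≈ -1208.0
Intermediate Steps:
U = 120
W = -1547452/386871 (W = -4 + 1/(3*(-29/(-32) + 4029)) = -4 + 1/(3*(-29*(-1/32) + 4029)) = -4 + 1/(3*(29/32 + 4029)) = -4 + 1/(3*(128957/32)) = -4 + (1/3)*(32/128957) = -4 + 32/386871 = -1547452/386871 ≈ -3.9999)
2*(W - 5*U) = 2*(-1547452/386871 - 5*120) = 2*(-1547452/386871 - 1*600) = 2*(-1547452/386871 - 600) = 2*(-233670052/386871) = -467340104/386871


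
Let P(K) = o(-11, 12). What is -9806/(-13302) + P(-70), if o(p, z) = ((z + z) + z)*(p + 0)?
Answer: -2628893/6651 ≈ -395.26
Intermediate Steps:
o(p, z) = 3*p*z (o(p, z) = (2*z + z)*p = (3*z)*p = 3*p*z)
P(K) = -396 (P(K) = 3*(-11)*12 = -396)
-9806/(-13302) + P(-70) = -9806/(-13302) - 396 = -9806*(-1/13302) - 396 = 4903/6651 - 396 = -2628893/6651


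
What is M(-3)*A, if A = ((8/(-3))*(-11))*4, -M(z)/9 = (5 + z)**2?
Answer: -4224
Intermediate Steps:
M(z) = -9*(5 + z)**2
A = 352/3 (A = ((8*(-1/3))*(-11))*4 = -8/3*(-11)*4 = (88/3)*4 = 352/3 ≈ 117.33)
M(-3)*A = -9*(5 - 3)**2*(352/3) = -9*2**2*(352/3) = -9*4*(352/3) = -36*352/3 = -4224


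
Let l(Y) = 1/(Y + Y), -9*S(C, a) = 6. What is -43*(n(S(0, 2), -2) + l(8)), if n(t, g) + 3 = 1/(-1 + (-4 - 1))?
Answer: 6407/48 ≈ 133.48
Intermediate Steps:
S(C, a) = -2/3 (S(C, a) = -1/9*6 = -2/3)
l(Y) = 1/(2*Y)
n(t, g) = -19/6 (n(t, g) = -3 + 1/(-1 + (-4 - 1)) = -3 + 1/(-1 - 5) = -3 + 1/(-6) = -3 - 1/6 = -19/6)
-43*(n(S(0, 2), -2) + l(8)) = -43*(-19/6 + (1/2)/8) = -43*(-19/6 + (1/2)*(1/8)) = -43*(-19/6 + 1/16) = -43*(-149/48) = 6407/48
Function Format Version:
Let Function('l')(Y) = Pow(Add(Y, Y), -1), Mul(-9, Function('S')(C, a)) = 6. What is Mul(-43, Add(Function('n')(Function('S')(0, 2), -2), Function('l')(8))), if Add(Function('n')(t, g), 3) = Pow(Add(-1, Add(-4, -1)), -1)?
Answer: Rational(6407, 48) ≈ 133.48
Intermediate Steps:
Function('S')(C, a) = Rational(-2, 3) (Function('S')(C, a) = Mul(Rational(-1, 9), 6) = Rational(-2, 3))
Function('l')(Y) = Mul(Rational(1, 2), Pow(Y, -1)) (Function('l')(Y) = Pow(Mul(2, Y), -1) = Mul(Rational(1, 2), Pow(Y, -1)))
Function('n')(t, g) = Rational(-19, 6) (Function('n')(t, g) = Add(-3, Pow(Add(-1, Add(-4, -1)), -1)) = Add(-3, Pow(Add(-1, -5), -1)) = Add(-3, Pow(-6, -1)) = Add(-3, Rational(-1, 6)) = Rational(-19, 6))
Mul(-43, Add(Function('n')(Function('S')(0, 2), -2), Function('l')(8))) = Mul(-43, Add(Rational(-19, 6), Mul(Rational(1, 2), Pow(8, -1)))) = Mul(-43, Add(Rational(-19, 6), Mul(Rational(1, 2), Rational(1, 8)))) = Mul(-43, Add(Rational(-19, 6), Rational(1, 16))) = Mul(-43, Rational(-149, 48)) = Rational(6407, 48)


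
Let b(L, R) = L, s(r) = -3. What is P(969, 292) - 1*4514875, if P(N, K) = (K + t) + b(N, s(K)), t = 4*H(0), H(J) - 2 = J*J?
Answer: -4513606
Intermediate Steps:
H(J) = 2 + J**2 (H(J) = 2 + J*J = 2 + J**2)
t = 8 (t = 4*(2 + 0**2) = 4*(2 + 0) = 4*2 = 8)
P(N, K) = 8 + K + N (P(N, K) = (K + 8) + N = (8 + K) + N = 8 + K + N)
P(969, 292) - 1*4514875 = (8 + 292 + 969) - 1*4514875 = 1269 - 4514875 = -4513606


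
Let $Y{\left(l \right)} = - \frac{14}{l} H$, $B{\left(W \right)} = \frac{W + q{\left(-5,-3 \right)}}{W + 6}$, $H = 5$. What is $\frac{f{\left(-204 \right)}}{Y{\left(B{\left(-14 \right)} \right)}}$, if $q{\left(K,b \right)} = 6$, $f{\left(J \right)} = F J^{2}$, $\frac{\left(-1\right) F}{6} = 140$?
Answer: $499392$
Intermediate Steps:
$F = -840$ ($F = \left(-6\right) 140 = -840$)
$f{\left(J \right)} = - 840 J^{2}$
$B{\left(W \right)} = 1$ ($B{\left(W \right)} = \frac{W + 6}{W + 6} = \frac{6 + W}{6 + W} = 1$)
$Y{\left(l \right)} = - \frac{70}{l}$ ($Y{\left(l \right)} = - \frac{14}{l} 5 = - \frac{70}{l}$)
$\frac{f{\left(-204 \right)}}{Y{\left(B{\left(-14 \right)} \right)}} = \frac{\left(-840\right) \left(-204\right)^{2}}{\left(-70\right) 1^{-1}} = \frac{\left(-840\right) 41616}{\left(-70\right) 1} = - \frac{34957440}{-70} = \left(-34957440\right) \left(- \frac{1}{70}\right) = 499392$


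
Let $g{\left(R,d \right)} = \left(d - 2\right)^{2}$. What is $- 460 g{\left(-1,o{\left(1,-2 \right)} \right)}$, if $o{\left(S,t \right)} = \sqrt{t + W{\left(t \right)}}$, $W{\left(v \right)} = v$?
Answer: $3680 i \approx 3680.0 i$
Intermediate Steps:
$o{\left(S,t \right)} = \sqrt{2} \sqrt{t}$ ($o{\left(S,t \right)} = \sqrt{t + t} = \sqrt{2 t} = \sqrt{2} \sqrt{t}$)
$g{\left(R,d \right)} = \left(-2 + d\right)^{2}$
$- 460 g{\left(-1,o{\left(1,-2 \right)} \right)} = - 460 \left(-2 + \sqrt{2} \sqrt{-2}\right)^{2} = - 460 \left(-2 + \sqrt{2} i \sqrt{2}\right)^{2} = - 460 \left(-2 + 2 i\right)^{2}$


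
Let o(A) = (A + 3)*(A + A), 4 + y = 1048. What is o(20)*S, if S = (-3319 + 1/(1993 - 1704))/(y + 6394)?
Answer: -441227400/1074791 ≈ -410.52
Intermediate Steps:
y = 1044 (y = -4 + 1048 = 1044)
o(A) = 2*A*(3 + A) (o(A) = (3 + A)*(2*A) = 2*A*(3 + A))
S = -479595/1074791 (S = (-3319 + 1/(1993 - 1704))/(1044 + 6394) = (-3319 + 1/289)/7438 = (-3319 + 1/289)*(1/7438) = -959190/289*1/7438 = -479595/1074791 ≈ -0.44622)
o(20)*S = (2*20*(3 + 20))*(-479595/1074791) = (2*20*23)*(-479595/1074791) = 920*(-479595/1074791) = -441227400/1074791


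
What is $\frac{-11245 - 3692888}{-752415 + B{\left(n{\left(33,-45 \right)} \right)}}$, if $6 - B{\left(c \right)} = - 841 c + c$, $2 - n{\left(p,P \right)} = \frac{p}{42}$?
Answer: $\frac{1234711}{250463} \approx 4.9297$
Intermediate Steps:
$n{\left(p,P \right)} = 2 - \frac{p}{42}$
$B{\left(c \right)} = 6 + 840 c$ ($B{\left(c \right)} = 6 - \left(- 841 c + c\right) = 6 - - 840 c = 6 + 840 c$)
$\frac{-11245 - 3692888}{-752415 + B{\left(n{\left(33,-45 \right)} \right)}} = \frac{-11245 - 3692888}{-752415 + \left(6 + 840 \left(2 - \frac{11}{14}\right)\right)} = - \frac{3704133}{-752415 + \left(6 + 840 \left(2 - \frac{11}{14}\right)\right)} = - \frac{3704133}{-752415 + \left(6 + 840 \cdot \frac{17}{14}\right)} = - \frac{3704133}{-752415 + \left(6 + 1020\right)} = - \frac{3704133}{-752415 + 1026} = - \frac{3704133}{-751389} = \left(-3704133\right) \left(- \frac{1}{751389}\right) = \frac{1234711}{250463}$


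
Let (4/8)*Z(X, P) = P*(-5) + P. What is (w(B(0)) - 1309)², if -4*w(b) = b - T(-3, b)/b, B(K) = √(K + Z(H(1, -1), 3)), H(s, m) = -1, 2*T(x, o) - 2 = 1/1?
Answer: 877301405/512 + 22253*I*√6/16 ≈ 1.7135e+6 + 3406.8*I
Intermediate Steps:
T(x, o) = 3/2 (T(x, o) = 1 + (½)/1 = 1 + (½)*1 = 1 + ½ = 3/2)
Z(X, P) = -8*P (Z(X, P) = 2*(P*(-5) + P) = 2*(-5*P + P) = 2*(-4*P) = -8*P)
B(K) = √(-24 + K) (B(K) = √(K - 8*3) = √(K - 24) = √(-24 + K))
w(b) = -b/4 + 3/(8*b) (w(b) = -(b - 3/(2*b))/4 = -b/4 + 3/(8*b))
(w(B(0)) - 1309)² = ((-√(-24 + 0)/4 + 3/(8*(√(-24 + 0)))) - 1309)² = ((-I*√6/2 + 3/(8*(√(-24)))) - 1309)² = ((-I*√6/2 + 3/(8*((2*I*√6)))) - 1309)² = ((-I*√6/2 + 3*(-I*√6/12)/8) - 1309)² = ((-I*√6/2 - I*√6/32) - 1309)² = (-17*I*√6/32 - 1309)² = (-1309 - 17*I*√6/32)²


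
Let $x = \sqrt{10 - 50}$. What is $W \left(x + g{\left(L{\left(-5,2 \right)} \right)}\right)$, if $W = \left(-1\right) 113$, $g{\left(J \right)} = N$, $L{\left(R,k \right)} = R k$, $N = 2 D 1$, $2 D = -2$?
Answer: $226 - 226 i \sqrt{10} \approx 226.0 - 714.67 i$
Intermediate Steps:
$D = -1$ ($D = \frac{1}{2} \left(-2\right) = -1$)
$N = -2$ ($N = 2 \left(-1\right) 1 = \left(-2\right) 1 = -2$)
$g{\left(J \right)} = -2$
$W = -113$
$x = 2 i \sqrt{10}$ ($x = \sqrt{-40} = 2 i \sqrt{10} \approx 6.3246 i$)
$W \left(x + g{\left(L{\left(-5,2 \right)} \right)}\right) = - 113 \left(2 i \sqrt{10} - 2\right) = - 113 \left(-2 + 2 i \sqrt{10}\right) = 226 - 226 i \sqrt{10}$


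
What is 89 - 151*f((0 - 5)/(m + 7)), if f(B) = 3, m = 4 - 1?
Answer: -364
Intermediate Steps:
m = 3
89 - 151*f((0 - 5)/(m + 7)) = 89 - 151*3 = 89 - 453 = -364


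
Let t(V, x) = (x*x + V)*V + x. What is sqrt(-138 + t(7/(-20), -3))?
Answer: I*sqrt(57611)/20 ≈ 12.001*I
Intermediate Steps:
t(V, x) = x + V*(V + x**2) (t(V, x) = (x**2 + V)*V + x = (V + x**2)*V + x = V*(V + x**2) + x = x + V*(V + x**2))
sqrt(-138 + t(7/(-20), -3)) = sqrt(-138 + (-3 + (7/(-20))**2 + (7/(-20))*(-3)**2)) = sqrt(-138 + (-3 + (7*(-1/20))**2 + (7*(-1/20))*9)) = sqrt(-138 + (-3 + (-7/20)**2 - 7/20*9)) = sqrt(-138 + (-3 + 49/400 - 63/20)) = sqrt(-138 - 2411/400) = sqrt(-57611/400) = I*sqrt(57611)/20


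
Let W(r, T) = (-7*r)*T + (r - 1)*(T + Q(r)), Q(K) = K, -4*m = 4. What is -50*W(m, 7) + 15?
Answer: -1835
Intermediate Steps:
m = -1 (m = -1/4*4 = -1)
W(r, T) = (-1 + r)*(T + r) - 7*T*r (W(r, T) = (-7*r)*T + (r - 1)*(T + r) = -7*T*r + (-1 + r)*(T + r) = (-1 + r)*(T + r) - 7*T*r)
-50*W(m, 7) + 15 = -50*((-1)**2 - 1*7 - 1*(-1) - 6*7*(-1)) + 15 = -50*(1 - 7 + 1 + 42) + 15 = -50*37 + 15 = -1850 + 15 = -1835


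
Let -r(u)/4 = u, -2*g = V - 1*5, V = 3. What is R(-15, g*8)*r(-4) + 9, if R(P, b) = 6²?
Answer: 585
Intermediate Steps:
g = 1 (g = -(3 - 1*5)/2 = -(3 - 5)/2 = -½*(-2) = 1)
R(P, b) = 36
r(u) = -4*u
R(-15, g*8)*r(-4) + 9 = 36*(-4*(-4)) + 9 = 36*16 + 9 = 576 + 9 = 585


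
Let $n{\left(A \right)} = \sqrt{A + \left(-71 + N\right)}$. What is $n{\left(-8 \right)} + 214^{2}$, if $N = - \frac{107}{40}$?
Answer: $45796 + \frac{33 i \sqrt{30}}{20} \approx 45796.0 + 9.0374 i$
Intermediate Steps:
$N = - \frac{107}{40}$ ($N = \left(-107\right) \frac{1}{40} = - \frac{107}{40} \approx -2.675$)
$n{\left(A \right)} = \sqrt{- \frac{2947}{40} + A}$ ($n{\left(A \right)} = \sqrt{A - \frac{2947}{40}} = \sqrt{- \frac{2947}{40} + A}$)
$n{\left(-8 \right)} + 214^{2} = \frac{\sqrt{-29470 + 400 \left(-8\right)}}{20} + 214^{2} = \frac{\sqrt{-29470 - 3200}}{20} + 45796 = \frac{\sqrt{-32670}}{20} + 45796 = \frac{33 i \sqrt{30}}{20} + 45796 = 45796 + \frac{33 i \sqrt{30}}{20}$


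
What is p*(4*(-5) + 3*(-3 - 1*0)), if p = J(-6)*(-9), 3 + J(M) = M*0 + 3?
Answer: 0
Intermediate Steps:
J(M) = 0 (J(M) = -3 + (M*0 + 3) = -3 + (0 + 3) = -3 + 3 = 0)
p = 0 (p = 0*(-9) = 0)
p*(4*(-5) + 3*(-3 - 1*0)) = 0*(4*(-5) + 3*(-3 - 1*0)) = 0*(-20 + 3*(-3 + 0)) = 0*(-20 + 3*(-3)) = 0*(-20 - 9) = 0*(-29) = 0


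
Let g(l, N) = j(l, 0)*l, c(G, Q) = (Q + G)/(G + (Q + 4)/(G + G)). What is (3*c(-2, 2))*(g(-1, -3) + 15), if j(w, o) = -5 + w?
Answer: 0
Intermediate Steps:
c(G, Q) = (G + Q)/(G + (4 + Q)/(2*G)) (c(G, Q) = (G + Q)/(G + (4 + Q)/((2*G))) = (G + Q)/(G + (4 + Q)*(1/(2*G))) = (G + Q)/(G + (4 + Q)/(2*G)))
g(l, N) = l*(-5 + l) (g(l, N) = (-5 + l)*l = l*(-5 + l))
(3*c(-2, 2))*(g(-1, -3) + 15) = (3*(2*(-2)*(-2 + 2)/(4 + 2 + 2*(-2)**2)))*(-(-5 - 1) + 15) = (3*(2*(-2)*0/(4 + 2 + 2*4)))*(-1*(-6) + 15) = (3*(2*(-2)*0/(4 + 2 + 8)))*(6 + 15) = (3*(2*(-2)*0/14))*21 = (3*(2*(-2)*(1/14)*0))*21 = (3*0)*21 = 0*21 = 0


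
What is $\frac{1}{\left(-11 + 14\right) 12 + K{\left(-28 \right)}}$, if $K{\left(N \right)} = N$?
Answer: $\frac{1}{8} \approx 0.125$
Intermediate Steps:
$\frac{1}{\left(-11 + 14\right) 12 + K{\left(-28 \right)}} = \frac{1}{\left(-11 + 14\right) 12 - 28} = \frac{1}{3 \cdot 12 - 28} = \frac{1}{36 - 28} = \frac{1}{8}$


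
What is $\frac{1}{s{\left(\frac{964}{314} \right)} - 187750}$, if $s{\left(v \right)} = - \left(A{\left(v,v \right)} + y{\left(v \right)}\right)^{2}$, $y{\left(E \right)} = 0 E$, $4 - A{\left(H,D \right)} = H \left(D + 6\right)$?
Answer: $- \frac{607573201}{114417344411734} \approx -5.3101 \cdot 10^{-6}$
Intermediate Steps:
$A{\left(H,D \right)} = 4 - H \left(6 + D\right)$ ($A{\left(H,D \right)} = 4 - H \left(D + 6\right) = 4 - H \left(6 + D\right)$)
$y{\left(E \right)} = 0$
$s{\left(v \right)} = - \left(4 - v^{2} - 6 v\right)^{2}$ ($s{\left(v \right)} = - \left(\left(4 - 6 v - v v\right) + 0\right)^{2} = - \left(\left(4 - 6 v - v^{2}\right) + 0\right)^{2} = - \left(\left(4 - v^{2} - 6 v\right) + 0\right)^{2} = - \left(4 - v^{2} - 6 v\right)^{2}$)
$\frac{1}{s{\left(\frac{964}{314} \right)} - 187750} = \frac{1}{- \left(-4 + \left(\frac{964}{314}\right)^{2} + 6 \cdot \frac{964}{314}\right)^{2} - 187750} = \frac{1}{- \left(-4 + \left(964 \cdot \frac{1}{314}\right)^{2} + 6 \cdot 964 \cdot \frac{1}{314}\right)^{2} - 187750} = \frac{1}{- \left(-4 + \left(\frac{482}{157}\right)^{2} + 6 \cdot \frac{482}{157}\right)^{2} - 187750} = \frac{1}{- \left(-4 + \frac{232324}{24649} + \frac{2892}{157}\right)^{2} - 187750} = \frac{1}{- \left(\frac{587772}{24649}\right)^{2} - 187750} = \frac{1}{\left(-1\right) \frac{345475923984}{607573201} - 187750} = \frac{1}{- \frac{345475923984}{607573201} - 187750} = \frac{1}{- \frac{114417344411734}{607573201}} = - \frac{607573201}{114417344411734}$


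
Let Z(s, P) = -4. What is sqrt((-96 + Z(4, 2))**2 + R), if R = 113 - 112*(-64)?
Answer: sqrt(17281) ≈ 131.46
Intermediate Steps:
R = 7281 (R = 113 + 7168 = 7281)
sqrt((-96 + Z(4, 2))**2 + R) = sqrt((-96 - 4)**2 + 7281) = sqrt((-100)**2 + 7281) = sqrt(10000 + 7281) = sqrt(17281)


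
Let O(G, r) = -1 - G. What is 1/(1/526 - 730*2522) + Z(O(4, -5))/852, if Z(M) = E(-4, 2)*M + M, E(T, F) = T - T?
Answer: -269023519/45837365132 ≈ -0.0058691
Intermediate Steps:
E(T, F) = 0
Z(M) = M (Z(M) = 0*M + M = 0 + M = M)
1/(1/526 - 730*2522) + Z(O(4, -5))/852 = 1/(1/526 - 730*2522) + (-1 - 1*4)/852 = (1/2522)/(1/526 - 730) + (-1 - 4)*(1/852) = (1/2522)/(-383979/526) - 5*1/852 = -526/383979*1/2522 - 5/852 = -263/484197519 - 5/852 = -269023519/45837365132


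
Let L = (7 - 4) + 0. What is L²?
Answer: 9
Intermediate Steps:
L = 3 (L = 3 + 0 = 3)
L² = 3² = 9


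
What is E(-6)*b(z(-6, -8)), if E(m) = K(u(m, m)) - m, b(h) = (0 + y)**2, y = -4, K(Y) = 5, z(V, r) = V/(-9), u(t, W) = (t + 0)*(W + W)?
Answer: 176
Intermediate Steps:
u(t, W) = 2*W*t (u(t, W) = t*(2*W) = 2*W*t)
z(V, r) = -V/9 (z(V, r) = V*(-1/9) = -V/9)
b(h) = 16 (b(h) = (0 - 4)**2 = (-4)**2 = 16)
E(m) = 5 - m
E(-6)*b(z(-6, -8)) = (5 - 1*(-6))*16 = (5 + 6)*16 = 11*16 = 176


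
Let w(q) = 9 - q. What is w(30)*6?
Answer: -126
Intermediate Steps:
w(30)*6 = (9 - 1*30)*6 = (9 - 30)*6 = -21*6 = -126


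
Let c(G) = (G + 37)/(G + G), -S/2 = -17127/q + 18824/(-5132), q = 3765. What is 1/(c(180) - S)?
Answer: -115931880/1835336327 ≈ -0.063167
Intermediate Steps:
S = 26461354/1610165 (S = -2*(-17127/3765 + 18824/(-5132)) = -2*(-17127*1/3765 + 18824*(-1/5132)) = -2*(-5709/1255 - 4706/1283) = -2*(-13230677/1610165) = 26461354/1610165 ≈ 16.434)
c(G) = (37 + G)/(2*G) (c(G) = (37 + G)/((2*G)) = (37 + G)*(1/(2*G)) = (37 + G)/(2*G))
1/(c(180) - S) = 1/((½)*(37 + 180)/180 - 1*26461354/1610165) = 1/((½)*(1/180)*217 - 26461354/1610165) = 1/(217/360 - 26461354/1610165) = 1/(-1835336327/115931880) = -115931880/1835336327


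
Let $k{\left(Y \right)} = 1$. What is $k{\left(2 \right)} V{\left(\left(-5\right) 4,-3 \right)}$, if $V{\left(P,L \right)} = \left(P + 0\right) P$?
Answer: $400$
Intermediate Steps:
$V{\left(P,L \right)} = P^{2}$ ($V{\left(P,L \right)} = P P = P^{2}$)
$k{\left(2 \right)} V{\left(\left(-5\right) 4,-3 \right)} = 1 \left(\left(-5\right) 4\right)^{2} = 1 \left(-20\right)^{2} = 1 \cdot 400 = 400$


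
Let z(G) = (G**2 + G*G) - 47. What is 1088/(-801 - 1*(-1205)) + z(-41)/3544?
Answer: 1298783/357944 ≈ 3.6285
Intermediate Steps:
z(G) = -47 + 2*G**2 (z(G) = (G**2 + G**2) - 47 = 2*G**2 - 47 = -47 + 2*G**2)
1088/(-801 - 1*(-1205)) + z(-41)/3544 = 1088/(-801 - 1*(-1205)) + (-47 + 2*(-41)**2)/3544 = 1088/(-801 + 1205) + (-47 + 2*1681)*(1/3544) = 1088/404 + (-47 + 3362)*(1/3544) = 1088*(1/404) + 3315*(1/3544) = 272/101 + 3315/3544 = 1298783/357944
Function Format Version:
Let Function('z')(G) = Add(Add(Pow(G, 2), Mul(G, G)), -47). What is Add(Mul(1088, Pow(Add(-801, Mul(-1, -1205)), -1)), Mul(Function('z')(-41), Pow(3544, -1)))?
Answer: Rational(1298783, 357944) ≈ 3.6285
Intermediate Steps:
Function('z')(G) = Add(-47, Mul(2, Pow(G, 2))) (Function('z')(G) = Add(Add(Pow(G, 2), Pow(G, 2)), -47) = Add(Mul(2, Pow(G, 2)), -47) = Add(-47, Mul(2, Pow(G, 2))))
Add(Mul(1088, Pow(Add(-801, Mul(-1, -1205)), -1)), Mul(Function('z')(-41), Pow(3544, -1))) = Add(Mul(1088, Pow(Add(-801, Mul(-1, -1205)), -1)), Mul(Add(-47, Mul(2, Pow(-41, 2))), Pow(3544, -1))) = Add(Mul(1088, Pow(Add(-801, 1205), -1)), Mul(Add(-47, Mul(2, 1681)), Rational(1, 3544))) = Add(Mul(1088, Pow(404, -1)), Mul(Add(-47, 3362), Rational(1, 3544))) = Add(Mul(1088, Rational(1, 404)), Mul(3315, Rational(1, 3544))) = Add(Rational(272, 101), Rational(3315, 3544)) = Rational(1298783, 357944)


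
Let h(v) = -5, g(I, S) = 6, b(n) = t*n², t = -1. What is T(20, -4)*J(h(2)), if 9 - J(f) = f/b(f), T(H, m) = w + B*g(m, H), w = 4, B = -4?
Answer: -176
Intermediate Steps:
b(n) = -n²
T(H, m) = -20 (T(H, m) = 4 - 4*6 = 4 - 24 = -20)
J(f) = 9 + 1/f (J(f) = 9 - f/((-f²)) = 9 - f*(-1/f²) = 9 - (-1)/f = 9 + 1/f)
T(20, -4)*J(h(2)) = -20*(9 + 1/(-5)) = -20*(9 - ⅕) = -20*44/5 = -176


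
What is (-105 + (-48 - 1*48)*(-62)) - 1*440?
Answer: 5407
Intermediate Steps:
(-105 + (-48 - 1*48)*(-62)) - 1*440 = (-105 + (-48 - 48)*(-62)) - 440 = (-105 - 96*(-62)) - 440 = (-105 + 5952) - 440 = 5847 - 440 = 5407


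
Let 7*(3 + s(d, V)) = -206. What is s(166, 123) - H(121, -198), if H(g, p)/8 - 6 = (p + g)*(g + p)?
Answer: -332587/7 ≈ -47512.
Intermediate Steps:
H(g, p) = 48 + 8*(g + p)² (H(g, p) = 48 + 8*((p + g)*(g + p)) = 48 + 8*((g + p)*(g + p)) = 48 + 8*(g + p)²)
s(d, V) = -227/7 (s(d, V) = -3 + (⅐)*(-206) = -3 - 206/7 = -227/7)
s(166, 123) - H(121, -198) = -227/7 - (48 + 8*(121 - 198)²) = -227/7 - (48 + 8*(-77)²) = -227/7 - (48 + 8*5929) = -227/7 - (48 + 47432) = -227/7 - 1*47480 = -227/7 - 47480 = -332587/7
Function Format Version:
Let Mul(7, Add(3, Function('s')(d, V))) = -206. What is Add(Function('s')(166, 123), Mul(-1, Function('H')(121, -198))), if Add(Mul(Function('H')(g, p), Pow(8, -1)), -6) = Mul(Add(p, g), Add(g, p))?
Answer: Rational(-332587, 7) ≈ -47512.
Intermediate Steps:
Function('H')(g, p) = Add(48, Mul(8, Pow(Add(g, p), 2))) (Function('H')(g, p) = Add(48, Mul(8, Mul(Add(p, g), Add(g, p)))) = Add(48, Mul(8, Mul(Add(g, p), Add(g, p)))) = Add(48, Mul(8, Pow(Add(g, p), 2))))
Function('s')(d, V) = Rational(-227, 7) (Function('s')(d, V) = Add(-3, Mul(Rational(1, 7), -206)) = Add(-3, Rational(-206, 7)) = Rational(-227, 7))
Add(Function('s')(166, 123), Mul(-1, Function('H')(121, -198))) = Add(Rational(-227, 7), Mul(-1, Add(48, Mul(8, Pow(Add(121, -198), 2))))) = Add(Rational(-227, 7), Mul(-1, Add(48, Mul(8, Pow(-77, 2))))) = Add(Rational(-227, 7), Mul(-1, Add(48, Mul(8, 5929)))) = Add(Rational(-227, 7), Mul(-1, Add(48, 47432))) = Add(Rational(-227, 7), Mul(-1, 47480)) = Add(Rational(-227, 7), -47480) = Rational(-332587, 7)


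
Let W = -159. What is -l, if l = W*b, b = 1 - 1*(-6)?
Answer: 1113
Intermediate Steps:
b = 7 (b = 1 + 6 = 7)
l = -1113 (l = -159*7 = -1113)
-l = -1*(-1113) = 1113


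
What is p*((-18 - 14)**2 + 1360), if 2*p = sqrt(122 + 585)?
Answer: 1192*sqrt(707) ≈ 31695.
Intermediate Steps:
p = sqrt(707)/2 (p = sqrt(122 + 585)/2 = sqrt(707)/2 ≈ 13.295)
p*((-18 - 14)**2 + 1360) = (sqrt(707)/2)*((-18 - 14)**2 + 1360) = (sqrt(707)/2)*((-32)**2 + 1360) = (sqrt(707)/2)*(1024 + 1360) = (sqrt(707)/2)*2384 = 1192*sqrt(707)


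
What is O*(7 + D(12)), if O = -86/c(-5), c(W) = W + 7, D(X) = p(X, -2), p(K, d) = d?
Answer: -215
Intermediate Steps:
D(X) = -2
c(W) = 7 + W
O = -43 (O = -86/(7 - 5) = -86/2 = -86*½ = -43)
O*(7 + D(12)) = -43*(7 - 2) = -43*5 = -215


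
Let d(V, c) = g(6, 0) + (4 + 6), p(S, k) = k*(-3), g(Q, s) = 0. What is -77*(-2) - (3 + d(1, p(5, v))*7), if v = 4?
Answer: 81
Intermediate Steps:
p(S, k) = -3*k
d(V, c) = 10 (d(V, c) = 0 + (4 + 6) = 0 + 10 = 10)
-77*(-2) - (3 + d(1, p(5, v))*7) = -77*(-2) - (3 + 10*7) = 154 - (3 + 70) = 154 - 1*73 = 154 - 73 = 81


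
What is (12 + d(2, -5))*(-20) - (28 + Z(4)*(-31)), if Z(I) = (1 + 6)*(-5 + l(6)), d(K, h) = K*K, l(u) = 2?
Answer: -999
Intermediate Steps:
d(K, h) = K²
Z(I) = -21 (Z(I) = (1 + 6)*(-5 + 2) = 7*(-3) = -21)
(12 + d(2, -5))*(-20) - (28 + Z(4)*(-31)) = (12 + 2²)*(-20) - (28 - 21*(-31)) = (12 + 4)*(-20) - (28 + 651) = 16*(-20) - 1*679 = -320 - 679 = -999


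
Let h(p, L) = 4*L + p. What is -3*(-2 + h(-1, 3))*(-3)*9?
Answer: 729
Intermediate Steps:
h(p, L) = p + 4*L
-3*(-2 + h(-1, 3))*(-3)*9 = -3*(-2 + (-1 + 4*3))*(-3)*9 = -3*(-2 + (-1 + 12))*(-3)*9 = -3*(-2 + 11)*(-3)*9 = -27*(-3)*9 = -3*(-27)*9 = 81*9 = 729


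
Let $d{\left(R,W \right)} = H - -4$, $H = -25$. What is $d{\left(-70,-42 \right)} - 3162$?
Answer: $-3183$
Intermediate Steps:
$d{\left(R,W \right)} = -21$ ($d{\left(R,W \right)} = -25 - -4 = -25 + 4 = -21$)
$d{\left(-70,-42 \right)} - 3162 = -21 - 3162 = -3183$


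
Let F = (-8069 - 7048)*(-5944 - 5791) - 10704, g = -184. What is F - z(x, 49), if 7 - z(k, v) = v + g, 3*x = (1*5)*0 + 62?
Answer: 177387149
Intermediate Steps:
x = 62/3 (x = ((1*5)*0 + 62)/3 = (5*0 + 62)/3 = (0 + 62)/3 = (1/3)*62 = 62/3 ≈ 20.667)
z(k, v) = 191 - v (z(k, v) = 7 - (v - 184) = 7 - (-184 + v) = 7 + (184 - v) = 191 - v)
F = 177387291 (F = -15117*(-11735) - 10704 = 177397995 - 10704 = 177387291)
F - z(x, 49) = 177387291 - (191 - 1*49) = 177387291 - (191 - 49) = 177387291 - 1*142 = 177387291 - 142 = 177387149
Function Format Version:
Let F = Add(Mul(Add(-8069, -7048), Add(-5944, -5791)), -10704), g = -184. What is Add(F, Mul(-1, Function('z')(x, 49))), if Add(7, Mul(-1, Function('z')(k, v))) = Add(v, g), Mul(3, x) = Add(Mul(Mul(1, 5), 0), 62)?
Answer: 177387149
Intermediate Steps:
x = Rational(62, 3) (x = Mul(Rational(1, 3), Add(Mul(Mul(1, 5), 0), 62)) = Mul(Rational(1, 3), Add(Mul(5, 0), 62)) = Mul(Rational(1, 3), Add(0, 62)) = Mul(Rational(1, 3), 62) = Rational(62, 3) ≈ 20.667)
Function('z')(k, v) = Add(191, Mul(-1, v)) (Function('z')(k, v) = Add(7, Mul(-1, Add(v, -184))) = Add(7, Mul(-1, Add(-184, v))) = Add(7, Add(184, Mul(-1, v))) = Add(191, Mul(-1, v)))
F = 177387291 (F = Add(Mul(-15117, -11735), -10704) = Add(177397995, -10704) = 177387291)
Add(F, Mul(-1, Function('z')(x, 49))) = Add(177387291, Mul(-1, Add(191, Mul(-1, 49)))) = Add(177387291, Mul(-1, Add(191, -49))) = Add(177387291, Mul(-1, 142)) = Add(177387291, -142) = 177387149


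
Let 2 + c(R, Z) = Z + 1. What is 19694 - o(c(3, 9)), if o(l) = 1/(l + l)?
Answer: 315103/16 ≈ 19694.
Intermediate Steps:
c(R, Z) = -1 + Z (c(R, Z) = -2 + (Z + 1) = -2 + (1 + Z) = -1 + Z)
o(l) = 1/(2*l)
19694 - o(c(3, 9)) = 19694 - 1/(2*(-1 + 9)) = 19694 - 1/(2*8) = 19694 - 1*1/16 = 19694 - 1/16 = 315103/16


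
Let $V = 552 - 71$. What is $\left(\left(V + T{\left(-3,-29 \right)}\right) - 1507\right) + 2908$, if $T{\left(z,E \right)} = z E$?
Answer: $1969$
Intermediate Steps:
$V = 481$ ($V = 552 - 71 = 481$)
$T{\left(z,E \right)} = E z$
$\left(\left(V + T{\left(-3,-29 \right)}\right) - 1507\right) + 2908 = \left(\left(481 - -87\right) - 1507\right) + 2908 = \left(\left(481 + 87\right) - 1507\right) + 2908 = \left(568 - 1507\right) + 2908 = -939 + 2908 = 1969$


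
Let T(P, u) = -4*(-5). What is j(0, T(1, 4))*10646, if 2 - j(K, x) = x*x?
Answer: -4237108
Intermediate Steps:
T(P, u) = 20
j(K, x) = 2 - x² (j(K, x) = 2 - x*x = 2 - x²)
j(0, T(1, 4))*10646 = (2 - 1*20²)*10646 = (2 - 1*400)*10646 = (2 - 400)*10646 = -398*10646 = -4237108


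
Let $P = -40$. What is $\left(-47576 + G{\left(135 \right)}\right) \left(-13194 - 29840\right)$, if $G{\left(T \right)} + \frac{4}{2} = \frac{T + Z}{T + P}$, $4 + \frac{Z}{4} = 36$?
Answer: $\frac{194498488998}{95} \approx 2.0474 \cdot 10^{9}$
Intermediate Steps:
$Z = 128$ ($Z = -16 + 4 \cdot 36 = -16 + 144 = 128$)
$G{\left(T \right)} = -2 + \frac{128 + T}{-40 + T}$ ($G{\left(T \right)} = -2 + \frac{T + 128}{T - 40} = -2 + \frac{128 + T}{-40 + T}$)
$\left(-47576 + G{\left(135 \right)}\right) \left(-13194 - 29840\right) = \left(-47576 + \frac{208 - 135}{-40 + 135}\right) \left(-13194 - 29840\right) = \left(-47576 + \frac{208 - 135}{95}\right) \left(-43034\right) = \left(-47576 + \frac{1}{95} \cdot 73\right) \left(-43034\right) = \left(-47576 + \frac{73}{95}\right) \left(-43034\right) = \left(- \frac{4519647}{95}\right) \left(-43034\right) = \frac{194498488998}{95}$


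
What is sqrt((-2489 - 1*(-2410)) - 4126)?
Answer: 29*I*sqrt(5) ≈ 64.846*I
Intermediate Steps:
sqrt((-2489 - 1*(-2410)) - 4126) = sqrt((-2489 + 2410) - 4126) = sqrt(-79 - 4126) = sqrt(-4205) = 29*I*sqrt(5)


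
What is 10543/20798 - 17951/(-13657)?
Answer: 517330649/284038286 ≈ 1.8213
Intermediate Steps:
10543/20798 - 17951/(-13657) = 10543*(1/20798) - 17951*(-1/13657) = 10543/20798 + 17951/13657 = 517330649/284038286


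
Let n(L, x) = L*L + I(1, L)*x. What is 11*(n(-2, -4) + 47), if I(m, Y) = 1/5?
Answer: 2761/5 ≈ 552.20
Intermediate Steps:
I(m, Y) = ⅕
n(L, x) = L² + x/5 (n(L, x) = L*L + x/5 = L² + x/5)
11*(n(-2, -4) + 47) = 11*(((-2)² + (⅕)*(-4)) + 47) = 11*((4 - ⅘) + 47) = 11*(16/5 + 47) = 11*(251/5) = 2761/5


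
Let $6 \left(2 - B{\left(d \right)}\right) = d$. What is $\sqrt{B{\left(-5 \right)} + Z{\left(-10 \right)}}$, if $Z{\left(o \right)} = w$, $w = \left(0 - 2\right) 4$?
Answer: $\frac{i \sqrt{186}}{6} \approx 2.273 i$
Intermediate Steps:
$B{\left(d \right)} = 2 - \frac{d}{6}$
$w = -8$ ($w = \left(-2\right) 4 = -8$)
$Z{\left(o \right)} = -8$
$\sqrt{B{\left(-5 \right)} + Z{\left(-10 \right)}} = \sqrt{\left(2 - - \frac{5}{6}\right) - 8} = \sqrt{\left(2 + \frac{5}{6}\right) - 8} = \sqrt{\frac{17}{6} - 8} = \sqrt{- \frac{31}{6}} = \frac{i \sqrt{186}}{6}$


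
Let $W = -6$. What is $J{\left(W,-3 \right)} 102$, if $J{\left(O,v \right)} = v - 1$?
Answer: $-408$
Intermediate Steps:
$J{\left(O,v \right)} = -1 + v$
$J{\left(W,-3 \right)} 102 = \left(-1 - 3\right) 102 = \left(-4\right) 102 = -408$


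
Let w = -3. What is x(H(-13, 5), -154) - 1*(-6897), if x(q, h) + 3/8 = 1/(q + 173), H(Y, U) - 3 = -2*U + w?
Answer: 8993207/1304 ≈ 6896.6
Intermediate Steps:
H(Y, U) = -2*U (H(Y, U) = 3 + (-2*U - 3) = 3 + (-3 - 2*U) = -2*U)
x(q, h) = -3/8 + 1/(173 + q) (x(q, h) = -3/8 + 1/(q + 173) = -3/8 + 1/(173 + q))
x(H(-13, 5), -154) - 1*(-6897) = (-511 - (-6)*5)/(8*(173 - 2*5)) - 1*(-6897) = (-511 - 3*(-10))/(8*(173 - 10)) + 6897 = (⅛)*(-511 + 30)/163 + 6897 = (⅛)*(1/163)*(-481) + 6897 = -481/1304 + 6897 = 8993207/1304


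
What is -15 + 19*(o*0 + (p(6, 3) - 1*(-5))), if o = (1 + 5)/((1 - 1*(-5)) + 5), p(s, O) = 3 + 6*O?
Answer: 479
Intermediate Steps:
o = 6/11 (o = 6/((1 + 5) + 5) = 6/(6 + 5) = 6/11 ≈ 0.54545)
-15 + 19*(o*0 + (p(6, 3) - 1*(-5))) = -15 + 19*((6/11)*0 + ((3 + 6*3) - 1*(-5))) = -15 + 19*(0 + ((3 + 18) + 5)) = -15 + 19*(0 + (21 + 5)) = -15 + 19*(0 + 26) = -15 + 19*26 = -15 + 494 = 479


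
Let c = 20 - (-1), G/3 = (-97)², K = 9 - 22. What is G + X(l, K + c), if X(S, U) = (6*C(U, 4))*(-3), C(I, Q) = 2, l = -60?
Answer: 28191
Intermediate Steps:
K = -13
G = 28227 (G = 3*(-97)² = 3*9409 = 28227)
c = 21 (c = 20 - 1*(-1) = 20 + 1 = 21)
X(S, U) = -36 (X(S, U) = (6*2)*(-3) = 12*(-3) = -36)
G + X(l, K + c) = 28227 - 36 = 28191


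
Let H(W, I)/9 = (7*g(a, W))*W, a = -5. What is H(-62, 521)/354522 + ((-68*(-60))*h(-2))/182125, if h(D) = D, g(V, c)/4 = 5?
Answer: -81526212/307463425 ≈ -0.26516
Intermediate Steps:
g(V, c) = 20 (g(V, c) = 4*5 = 20)
H(W, I) = 1260*W (H(W, I) = 9*((7*20)*W) = 9*(140*W) = 1260*W)
H(-62, 521)/354522 + ((-68*(-60))*h(-2))/182125 = (1260*(-62))/354522 + (-68*(-60)*(-2))/182125 = -78120*1/354522 + (4080*(-2))*(1/182125) = -1860/8441 - 8160*1/182125 = -1860/8441 - 1632/36425 = -81526212/307463425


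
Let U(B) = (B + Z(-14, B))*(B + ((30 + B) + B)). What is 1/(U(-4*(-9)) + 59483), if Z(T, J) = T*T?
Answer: 1/91499 ≈ 1.0929e-5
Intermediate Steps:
Z(T, J) = T²
U(B) = (30 + 3*B)*(196 + B) (U(B) = (B + (-14)²)*(B + ((30 + B) + B)) = (B + 196)*(B + (30 + 2*B)) = (196 + B)*(30 + 3*B) = (30 + 3*B)*(196 + B))
1/(U(-4*(-9)) + 59483) = 1/((5880 + 3*(-4*(-9))² + 618*(-4*(-9))) + 59483) = 1/((5880 + 3*36² + 618*36) + 59483) = 1/((5880 + 3*1296 + 22248) + 59483) = 1/((5880 + 3888 + 22248) + 59483) = 1/(32016 + 59483) = 1/91499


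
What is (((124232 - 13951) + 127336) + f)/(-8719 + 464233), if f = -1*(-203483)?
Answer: 220550/227757 ≈ 0.96836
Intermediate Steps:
f = 203483
(((124232 - 13951) + 127336) + f)/(-8719 + 464233) = (((124232 - 13951) + 127336) + 203483)/(-8719 + 464233) = ((110281 + 127336) + 203483)/455514 = (237617 + 203483)*(1/455514) = 441100*(1/455514) = 220550/227757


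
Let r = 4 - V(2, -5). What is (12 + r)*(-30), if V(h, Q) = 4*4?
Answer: 0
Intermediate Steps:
V(h, Q) = 16
r = -12 (r = 4 - 1*16 = 4 - 16 = -12)
(12 + r)*(-30) = (12 - 12)*(-30) = 0*(-30) = 0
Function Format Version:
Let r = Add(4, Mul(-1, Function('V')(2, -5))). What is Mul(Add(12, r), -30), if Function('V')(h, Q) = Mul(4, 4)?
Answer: 0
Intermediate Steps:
Function('V')(h, Q) = 16
r = -12 (r = Add(4, Mul(-1, 16)) = Add(4, -16) = -12)
Mul(Add(12, r), -30) = Mul(Add(12, -12), -30) = Mul(0, -30) = 0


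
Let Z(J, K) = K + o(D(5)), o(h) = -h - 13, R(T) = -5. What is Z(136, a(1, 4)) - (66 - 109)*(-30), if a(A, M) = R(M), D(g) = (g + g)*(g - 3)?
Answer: -1328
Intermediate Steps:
D(g) = 2*g*(-3 + g) (D(g) = (2*g)*(-3 + g) = 2*g*(-3 + g))
o(h) = -13 - h
a(A, M) = -5
Z(J, K) = -33 + K (Z(J, K) = K + (-13 - 2*5*(-3 + 5)) = K + (-13 - 2*5*2) = K + (-13 - 1*20) = K + (-13 - 20) = K - 33 = -33 + K)
Z(136, a(1, 4)) - (66 - 109)*(-30) = (-33 - 5) - (66 - 109)*(-30) = -38 - (-43)*(-30) = -38 - 1*1290 = -38 - 1290 = -1328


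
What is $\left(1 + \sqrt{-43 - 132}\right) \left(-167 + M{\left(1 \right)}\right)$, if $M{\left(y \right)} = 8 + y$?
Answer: $-158 - 790 i \sqrt{7} \approx -158.0 - 2090.1 i$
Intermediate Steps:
$\left(1 + \sqrt{-43 - 132}\right) \left(-167 + M{\left(1 \right)}\right) = \left(1 + \sqrt{-43 - 132}\right) \left(-167 + \left(8 + 1\right)\right) = \left(1 + \sqrt{-43 - 132}\right) \left(-167 + 9\right) = \left(1 + \sqrt{-43 - 132}\right) \left(-158\right) = \left(1 + \sqrt{-175}\right) \left(-158\right) = \left(1 + 5 i \sqrt{7}\right) \left(-158\right) = -158 - 790 i \sqrt{7}$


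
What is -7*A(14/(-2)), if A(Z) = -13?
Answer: 91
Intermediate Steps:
-7*A(14/(-2)) = -7*(-13) = 91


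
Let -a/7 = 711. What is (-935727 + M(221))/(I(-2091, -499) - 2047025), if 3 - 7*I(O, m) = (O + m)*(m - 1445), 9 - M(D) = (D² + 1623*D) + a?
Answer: 9367855/19364132 ≈ 0.48377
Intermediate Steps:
a = -4977 (a = -7*711 = -4977)
M(D) = 4986 - D² - 1623*D (M(D) = 9 - ((D² + 1623*D) - 4977) = 9 - (-4977 + D² + 1623*D) = 9 + (4977 - D² - 1623*D) = 4986 - D² - 1623*D)
I(O, m) = 3/7 - (-1445 + m)*(O + m)/7 (I(O, m) = 3/7 - (O + m)*(m - 1445)/7 = 3/7 - (O + m)*(-1445 + m)/7 = 3/7 - (-1445 + m)*(O + m)/7)
(-935727 + M(221))/(I(-2091, -499) - 2047025) = (-935727 + (4986 - 1*221² - 1623*221))/((3/7 - ⅐*(-499)² + (1445/7)*(-2091) + (1445/7)*(-499) - ⅐*(-2091)*(-499)) - 2047025) = (-935727 + (4986 - 1*48841 - 358683))/((3/7 - ⅐*249001 - 3021495/7 - 721055/7 - 1043409/7) - 2047025) = (-935727 + (4986 - 48841 - 358683))/((3/7 - 249001/7 - 3021495/7 - 721055/7 - 1043409/7) - 2047025) = (-935727 - 402538)/(-5034957/7 - 2047025) = -1338265/(-19364132/7) = -1338265*(-7/19364132) = 9367855/19364132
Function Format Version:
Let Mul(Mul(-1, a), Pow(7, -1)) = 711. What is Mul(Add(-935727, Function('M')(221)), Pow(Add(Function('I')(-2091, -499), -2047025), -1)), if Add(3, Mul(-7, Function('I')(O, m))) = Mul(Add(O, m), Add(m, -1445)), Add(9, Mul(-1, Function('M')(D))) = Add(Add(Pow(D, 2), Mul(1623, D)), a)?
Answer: Rational(9367855, 19364132) ≈ 0.48377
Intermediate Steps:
a = -4977 (a = Mul(-7, 711) = -4977)
Function('M')(D) = Add(4986, Mul(-1, Pow(D, 2)), Mul(-1623, D)) (Function('M')(D) = Add(9, Mul(-1, Add(Add(Pow(D, 2), Mul(1623, D)), -4977))) = Add(9, Mul(-1, Add(-4977, Pow(D, 2), Mul(1623, D)))) = Add(9, Add(4977, Mul(-1, Pow(D, 2)), Mul(-1623, D))) = Add(4986, Mul(-1, Pow(D, 2)), Mul(-1623, D)))
Function('I')(O, m) = Add(Rational(3, 7), Mul(Rational(-1, 7), Add(-1445, m), Add(O, m))) (Function('I')(O, m) = Add(Rational(3, 7), Mul(Rational(-1, 7), Mul(Add(O, m), Add(m, -1445)))) = Add(Rational(3, 7), Mul(Rational(-1, 7), Mul(Add(O, m), Add(-1445, m)))) = Add(Rational(3, 7), Mul(Rational(-1, 7), Mul(Add(-1445, m), Add(O, m)))) = Add(Rational(3, 7), Mul(Rational(-1, 7), Add(-1445, m), Add(O, m))))
Mul(Add(-935727, Function('M')(221)), Pow(Add(Function('I')(-2091, -499), -2047025), -1)) = Mul(Add(-935727, Add(4986, Mul(-1, Pow(221, 2)), Mul(-1623, 221))), Pow(Add(Add(Rational(3, 7), Mul(Rational(-1, 7), Pow(-499, 2)), Mul(Rational(1445, 7), -2091), Mul(Rational(1445, 7), -499), Mul(Rational(-1, 7), -2091, -499)), -2047025), -1)) = Mul(Add(-935727, Add(4986, Mul(-1, 48841), -358683)), Pow(Add(Add(Rational(3, 7), Mul(Rational(-1, 7), 249001), Rational(-3021495, 7), Rational(-721055, 7), Rational(-1043409, 7)), -2047025), -1)) = Mul(Add(-935727, Add(4986, -48841, -358683)), Pow(Add(Add(Rational(3, 7), Rational(-249001, 7), Rational(-3021495, 7), Rational(-721055, 7), Rational(-1043409, 7)), -2047025), -1)) = Mul(Add(-935727, -402538), Pow(Add(Rational(-5034957, 7), -2047025), -1)) = Mul(-1338265, Pow(Rational(-19364132, 7), -1)) = Mul(-1338265, Rational(-7, 19364132)) = Rational(9367855, 19364132)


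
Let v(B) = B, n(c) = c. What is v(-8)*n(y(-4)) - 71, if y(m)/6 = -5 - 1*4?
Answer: 361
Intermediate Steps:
y(m) = -54 (y(m) = 6*(-5 - 1*4) = 6*(-5 - 4) = 6*(-9) = -54)
v(-8)*n(y(-4)) - 71 = -8*(-54) - 71 = 432 - 71 = 361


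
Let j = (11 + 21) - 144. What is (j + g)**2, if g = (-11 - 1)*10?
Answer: 53824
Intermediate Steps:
j = -112 (j = 32 - 144 = -112)
g = -120 (g = -12*10 = -120)
(j + g)**2 = (-112 - 120)**2 = (-232)**2 = 53824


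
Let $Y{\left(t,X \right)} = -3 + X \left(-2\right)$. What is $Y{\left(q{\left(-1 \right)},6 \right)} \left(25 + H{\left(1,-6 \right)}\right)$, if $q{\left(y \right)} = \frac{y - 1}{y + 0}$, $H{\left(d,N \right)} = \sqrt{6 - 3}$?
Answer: $-375 - 15 \sqrt{3} \approx -400.98$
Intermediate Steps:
$H{\left(d,N \right)} = \sqrt{3}$
$q{\left(y \right)} = \frac{-1 + y}{y}$
$Y{\left(t,X \right)} = -3 - 2 X$
$Y{\left(q{\left(-1 \right)},6 \right)} \left(25 + H{\left(1,-6 \right)}\right) = \left(-3 - 12\right) \left(25 + \sqrt{3}\right) = - 15 \left(25 + \sqrt{3}\right) = -375 - 15 \sqrt{3}$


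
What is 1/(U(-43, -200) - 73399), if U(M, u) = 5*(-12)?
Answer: -1/73459 ≈ -1.3613e-5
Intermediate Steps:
U(M, u) = -60
1/(U(-43, -200) - 73399) = 1/(-60 - 73399) = 1/(-73459) = -1/73459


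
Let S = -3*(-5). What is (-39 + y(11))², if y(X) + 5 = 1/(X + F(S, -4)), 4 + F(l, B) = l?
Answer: 935089/484 ≈ 1932.0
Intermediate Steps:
S = 15
F(l, B) = -4 + l
y(X) = -5 + 1/(11 + X) (y(X) = -5 + 1/(X + (-4 + 15)) = -5 + 1/(X + 11) = -5 + 1/(11 + X))
(-39 + y(11))² = (-39 + (-54 - 5*11)/(11 + 11))² = (-39 + (-54 - 55)/22)² = (-39 + (1/22)*(-109))² = (-39 - 109/22)² = (-967/22)² = 935089/484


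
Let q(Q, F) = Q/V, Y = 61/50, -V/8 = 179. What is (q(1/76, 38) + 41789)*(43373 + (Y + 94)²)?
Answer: 596238512917110587/272080000 ≈ 2.1914e+9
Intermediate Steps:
V = -1432 (V = -8*179 = -1432)
Y = 61/50 (Y = 61*(1/50) = 61/50 ≈ 1.2200)
q(Q, F) = -Q/1432 (q(Q, F) = Q/(-1432) = Q*(-1/1432) = -Q/1432)
(q(1/76, 38) + 41789)*(43373 + (Y + 94)²) = (-1/1432/76 + 41789)*(43373 + (61/50 + 94)²) = (-1/1432*1/76 + 41789)*(43373 + (4761/50)²) = (-1/108832 + 41789)*(43373 + 22667121/2500) = (4547980447/108832)*(131099621/2500) = 596238512917110587/272080000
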